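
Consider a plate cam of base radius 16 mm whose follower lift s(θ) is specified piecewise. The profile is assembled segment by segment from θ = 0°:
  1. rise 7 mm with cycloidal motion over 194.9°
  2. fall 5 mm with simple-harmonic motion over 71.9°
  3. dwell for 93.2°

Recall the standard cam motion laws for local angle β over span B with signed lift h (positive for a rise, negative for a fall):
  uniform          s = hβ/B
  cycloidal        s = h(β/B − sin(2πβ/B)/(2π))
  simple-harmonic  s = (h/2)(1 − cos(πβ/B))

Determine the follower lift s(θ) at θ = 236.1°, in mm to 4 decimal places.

seg 1 [0°–194.9°] cycloidal, h=7: full span → s += 7 → s = 7.0000
seg 2 [194.9°–266.8°] simple-harmonic, h=-5: θ=236.1° here. β=41.2, B=71.9. -5/2·(1 − cos(π·0.5730)) = -3.0685 → s = 3.9315

3.9315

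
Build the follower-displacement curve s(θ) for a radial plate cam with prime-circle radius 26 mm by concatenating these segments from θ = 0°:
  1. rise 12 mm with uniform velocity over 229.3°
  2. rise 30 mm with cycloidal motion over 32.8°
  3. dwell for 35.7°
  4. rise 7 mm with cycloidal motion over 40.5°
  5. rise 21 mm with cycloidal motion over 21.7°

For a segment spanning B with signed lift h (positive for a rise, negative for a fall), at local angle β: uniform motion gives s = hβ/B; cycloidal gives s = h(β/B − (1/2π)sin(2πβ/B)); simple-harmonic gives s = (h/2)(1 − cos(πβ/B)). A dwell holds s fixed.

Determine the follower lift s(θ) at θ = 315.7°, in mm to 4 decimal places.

seg 1 [0°–229.3°] uniform, h=12: full span → s += 12 → s = 12.0000
seg 2 [229.3°–262.1°] cycloidal, h=30: full span → s += 30 → s = 42.0000
seg 3 [262.1°–297.8°] dwell: s stays 42.0000
seg 4 [297.8°–338.3°] cycloidal, h=7: θ=315.7° here. β=17.9, B=40.5. 7·(0.4420 − sin(2π·0.4420)/(2π)) = 2.6966 → s = 44.6966

44.6966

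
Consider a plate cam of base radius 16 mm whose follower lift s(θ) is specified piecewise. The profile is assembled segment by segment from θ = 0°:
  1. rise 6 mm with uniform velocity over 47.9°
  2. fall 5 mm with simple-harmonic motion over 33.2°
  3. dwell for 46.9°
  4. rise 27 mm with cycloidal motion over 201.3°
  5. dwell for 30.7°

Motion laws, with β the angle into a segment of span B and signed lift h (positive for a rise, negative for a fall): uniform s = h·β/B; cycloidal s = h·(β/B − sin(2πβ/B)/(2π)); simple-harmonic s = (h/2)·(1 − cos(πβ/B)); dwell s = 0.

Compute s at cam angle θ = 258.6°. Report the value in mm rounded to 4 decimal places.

seg 1 [0°–47.9°] uniform, h=6: full span → s += 6 → s = 6.0000
seg 2 [47.9°–81.1°] simple-harmonic, h=-5: full span → s += -5 → s = 1.0000
seg 3 [81.1°–128°] dwell: s stays 1.0000
seg 4 [128°–329.3°] cycloidal, h=27: θ=258.6° here. β=130.6, B=201.3. 27·(0.6488 − sin(2π·0.6488)/(2π)) = 20.9742 → s = 21.9742

21.9742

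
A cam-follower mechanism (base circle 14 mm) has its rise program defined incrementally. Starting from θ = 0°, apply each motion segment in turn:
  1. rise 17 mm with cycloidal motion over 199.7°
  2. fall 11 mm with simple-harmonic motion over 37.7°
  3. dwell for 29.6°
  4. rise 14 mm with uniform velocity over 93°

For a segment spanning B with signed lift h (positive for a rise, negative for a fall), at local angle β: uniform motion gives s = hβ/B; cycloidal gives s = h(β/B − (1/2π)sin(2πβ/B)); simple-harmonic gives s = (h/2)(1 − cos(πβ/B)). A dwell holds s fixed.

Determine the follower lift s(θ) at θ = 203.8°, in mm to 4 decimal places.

seg 1 [0°–199.7°] cycloidal, h=17: full span → s += 17 → s = 17.0000
seg 2 [199.7°–237.4°] simple-harmonic, h=-11: θ=203.8° here. β=4.1, B=37.7. -11/2·(1 − cos(π·0.1088)) = -0.3179 → s = 16.6821

16.6821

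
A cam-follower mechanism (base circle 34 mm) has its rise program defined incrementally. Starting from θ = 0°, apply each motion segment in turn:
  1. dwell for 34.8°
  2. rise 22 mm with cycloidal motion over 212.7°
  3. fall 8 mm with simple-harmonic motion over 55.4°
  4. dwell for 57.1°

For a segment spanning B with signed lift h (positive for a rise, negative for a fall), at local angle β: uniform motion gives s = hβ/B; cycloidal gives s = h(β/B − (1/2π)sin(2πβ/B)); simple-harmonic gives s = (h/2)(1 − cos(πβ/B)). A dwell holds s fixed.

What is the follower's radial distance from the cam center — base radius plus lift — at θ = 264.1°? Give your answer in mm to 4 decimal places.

seg 1 [0°–34.8°] dwell: s stays 0.0000
seg 2 [34.8°–247.5°] cycloidal, h=22: full span → s += 22 → s = 22.0000
seg 3 [247.5°–302.9°] simple-harmonic, h=-8: θ=264.1° here. β=16.6, B=55.4. -8/2·(1 − cos(π·0.2996)) = -1.6452 → s = 20.3548
radial distance = base radius + s = 34 + 20.3548 = 54.3548

54.3548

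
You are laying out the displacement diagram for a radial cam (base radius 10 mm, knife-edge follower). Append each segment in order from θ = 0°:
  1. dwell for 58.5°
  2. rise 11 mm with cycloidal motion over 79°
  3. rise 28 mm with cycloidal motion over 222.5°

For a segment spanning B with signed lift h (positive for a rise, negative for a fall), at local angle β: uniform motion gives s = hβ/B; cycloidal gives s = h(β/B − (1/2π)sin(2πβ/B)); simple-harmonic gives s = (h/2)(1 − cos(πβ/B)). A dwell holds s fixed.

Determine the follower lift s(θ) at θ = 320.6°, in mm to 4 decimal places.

seg 1 [0°–58.5°] dwell: s stays 0.0000
seg 2 [58.5°–137.5°] cycloidal, h=11: full span → s += 11 → s = 11.0000
seg 3 [137.5°–360°] cycloidal, h=28: θ=320.6° here. β=183.1, B=222.5. 28·(0.8229 − sin(2π·0.8229)/(2π)) = 27.0385 → s = 38.0385

38.0385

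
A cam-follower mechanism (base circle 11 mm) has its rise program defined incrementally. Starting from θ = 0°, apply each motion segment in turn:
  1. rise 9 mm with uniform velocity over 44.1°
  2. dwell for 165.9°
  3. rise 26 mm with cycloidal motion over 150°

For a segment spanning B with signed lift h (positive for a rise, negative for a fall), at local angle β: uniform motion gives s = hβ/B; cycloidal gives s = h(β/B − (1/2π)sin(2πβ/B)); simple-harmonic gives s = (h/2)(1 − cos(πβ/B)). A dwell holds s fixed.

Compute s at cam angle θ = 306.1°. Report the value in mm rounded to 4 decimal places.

seg 1 [0°–44.1°] uniform, h=9: full span → s += 9 → s = 9.0000
seg 2 [44.1°–210°] dwell: s stays 9.0000
seg 3 [210°–360°] cycloidal, h=26: θ=306.1° here. β=96.1, B=150. 26·(0.6407 − sin(2π·0.6407)/(2π)) = 19.8568 → s = 28.8568

28.8568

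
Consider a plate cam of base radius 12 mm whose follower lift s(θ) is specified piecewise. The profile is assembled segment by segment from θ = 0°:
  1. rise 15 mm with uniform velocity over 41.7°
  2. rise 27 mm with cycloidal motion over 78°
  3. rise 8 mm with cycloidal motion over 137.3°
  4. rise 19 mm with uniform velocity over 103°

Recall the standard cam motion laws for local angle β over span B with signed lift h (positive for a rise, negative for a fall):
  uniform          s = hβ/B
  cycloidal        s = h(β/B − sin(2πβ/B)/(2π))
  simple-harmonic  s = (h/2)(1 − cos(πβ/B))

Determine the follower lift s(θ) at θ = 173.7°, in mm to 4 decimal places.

seg 1 [0°–41.7°] uniform, h=15: full span → s += 15 → s = 15.0000
seg 2 [41.7°–119.7°] cycloidal, h=27: full span → s += 27 → s = 42.0000
seg 3 [119.7°–257°] cycloidal, h=8: θ=173.7° here. β=54, B=137.3. 8·(0.3933 − sin(2π·0.3933)/(2π)) = 2.3553 → s = 44.3553

44.3553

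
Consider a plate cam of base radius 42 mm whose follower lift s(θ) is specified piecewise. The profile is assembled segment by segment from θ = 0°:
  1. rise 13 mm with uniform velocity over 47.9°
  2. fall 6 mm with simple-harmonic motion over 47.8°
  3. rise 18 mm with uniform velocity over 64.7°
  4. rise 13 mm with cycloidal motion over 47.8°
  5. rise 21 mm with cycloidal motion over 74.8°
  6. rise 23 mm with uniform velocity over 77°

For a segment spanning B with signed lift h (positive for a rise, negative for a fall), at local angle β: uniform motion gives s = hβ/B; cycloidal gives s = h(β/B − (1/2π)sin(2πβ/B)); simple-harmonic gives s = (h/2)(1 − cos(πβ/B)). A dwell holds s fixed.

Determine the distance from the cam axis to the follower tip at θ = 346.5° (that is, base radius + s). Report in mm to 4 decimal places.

seg 1 [0°–47.9°] uniform, h=13: full span → s += 13 → s = 13.0000
seg 2 [47.9°–95.7°] simple-harmonic, h=-6: full span → s += -6 → s = 7.0000
seg 3 [95.7°–160.4°] uniform, h=18: full span → s += 18 → s = 25.0000
seg 4 [160.4°–208.2°] cycloidal, h=13: full span → s += 13 → s = 38.0000
seg 5 [208.2°–283°] cycloidal, h=21: full span → s += 21 → s = 59.0000
seg 6 [283°–360°] uniform, h=23: θ=346.5° here. β=63.5, B=77. 23·63.5/77 = 18.9675 → s = 77.9675
radial distance = base radius + s = 42 + 77.9675 = 119.9675

119.9675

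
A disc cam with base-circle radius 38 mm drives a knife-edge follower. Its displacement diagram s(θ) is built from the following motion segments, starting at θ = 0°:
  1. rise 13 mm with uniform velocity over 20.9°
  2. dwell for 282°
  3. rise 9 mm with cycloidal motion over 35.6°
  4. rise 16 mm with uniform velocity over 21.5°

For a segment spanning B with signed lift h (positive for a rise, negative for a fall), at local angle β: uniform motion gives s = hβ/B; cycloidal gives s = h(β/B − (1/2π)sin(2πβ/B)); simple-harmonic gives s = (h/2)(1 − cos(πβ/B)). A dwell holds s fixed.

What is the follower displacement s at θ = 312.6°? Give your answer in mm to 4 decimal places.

seg 1 [0°–20.9°] uniform, h=13: full span → s += 13 → s = 13.0000
seg 2 [20.9°–302.9°] dwell: s stays 13.0000
seg 3 [302.9°–338.5°] cycloidal, h=9: θ=312.6° here. β=9.7, B=35.6. 9·(0.2725 − sin(2π·0.2725)/(2π)) = 1.0341 → s = 14.0341

14.0341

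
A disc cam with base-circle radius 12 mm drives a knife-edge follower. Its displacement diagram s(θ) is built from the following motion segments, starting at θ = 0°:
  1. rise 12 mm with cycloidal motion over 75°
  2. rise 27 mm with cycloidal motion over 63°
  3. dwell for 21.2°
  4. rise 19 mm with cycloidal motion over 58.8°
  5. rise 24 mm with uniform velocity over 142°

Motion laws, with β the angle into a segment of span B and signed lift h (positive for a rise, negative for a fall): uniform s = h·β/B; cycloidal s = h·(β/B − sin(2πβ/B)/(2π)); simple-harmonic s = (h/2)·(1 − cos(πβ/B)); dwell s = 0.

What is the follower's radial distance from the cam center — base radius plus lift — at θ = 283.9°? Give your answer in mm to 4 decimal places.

seg 1 [0°–75°] cycloidal, h=12: full span → s += 12 → s = 12.0000
seg 2 [75°–138°] cycloidal, h=27: full span → s += 27 → s = 39.0000
seg 3 [138°–159.2°] dwell: s stays 39.0000
seg 4 [159.2°–218°] cycloidal, h=19: full span → s += 19 → s = 58.0000
seg 5 [218°–360°] uniform, h=24: θ=283.9° here. β=65.9, B=142. 24·65.9/142 = 11.1380 → s = 69.1380
radial distance = base radius + s = 12 + 69.1380 = 81.1380

81.1380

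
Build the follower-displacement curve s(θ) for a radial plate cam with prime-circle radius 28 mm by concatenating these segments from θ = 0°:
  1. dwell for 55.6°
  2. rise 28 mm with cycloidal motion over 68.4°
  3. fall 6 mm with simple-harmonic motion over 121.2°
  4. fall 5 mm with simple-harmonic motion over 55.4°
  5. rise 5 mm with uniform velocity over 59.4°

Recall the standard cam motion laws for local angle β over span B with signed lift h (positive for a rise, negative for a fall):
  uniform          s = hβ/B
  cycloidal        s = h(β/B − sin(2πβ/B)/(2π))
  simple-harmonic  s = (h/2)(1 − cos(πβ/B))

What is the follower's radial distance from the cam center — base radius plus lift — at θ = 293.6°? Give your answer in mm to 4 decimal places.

seg 1 [0°–55.6°] dwell: s stays 0.0000
seg 2 [55.6°–124°] cycloidal, h=28: full span → s += 28 → s = 28.0000
seg 3 [124°–245.2°] simple-harmonic, h=-6: full span → s += -6 → s = 22.0000
seg 4 [245.2°–300.6°] simple-harmonic, h=-5: θ=293.6° here. β=48.4, B=55.4. -5/2·(1 − cos(π·0.8736)) = -4.8056 → s = 17.1944
radial distance = base radius + s = 28 + 17.1944 = 45.1944

45.1944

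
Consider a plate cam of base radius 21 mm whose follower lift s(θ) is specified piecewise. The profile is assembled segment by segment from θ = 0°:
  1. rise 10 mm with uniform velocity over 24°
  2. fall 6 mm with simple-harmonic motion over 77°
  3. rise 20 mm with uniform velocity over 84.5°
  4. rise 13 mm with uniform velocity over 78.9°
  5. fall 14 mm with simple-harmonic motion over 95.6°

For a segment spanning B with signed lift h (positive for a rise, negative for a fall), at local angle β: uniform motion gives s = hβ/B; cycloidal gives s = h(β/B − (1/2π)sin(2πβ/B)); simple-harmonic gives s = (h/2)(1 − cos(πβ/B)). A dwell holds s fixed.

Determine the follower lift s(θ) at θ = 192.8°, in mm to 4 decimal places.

seg 1 [0°–24°] uniform, h=10: full span → s += 10 → s = 10.0000
seg 2 [24°–101°] simple-harmonic, h=-6: full span → s += -6 → s = 4.0000
seg 3 [101°–185.5°] uniform, h=20: full span → s += 20 → s = 24.0000
seg 4 [185.5°–264.4°] uniform, h=13: θ=192.8° here. β=7.3, B=78.9. 13·7.3/78.9 = 1.2028 → s = 25.2028

25.2028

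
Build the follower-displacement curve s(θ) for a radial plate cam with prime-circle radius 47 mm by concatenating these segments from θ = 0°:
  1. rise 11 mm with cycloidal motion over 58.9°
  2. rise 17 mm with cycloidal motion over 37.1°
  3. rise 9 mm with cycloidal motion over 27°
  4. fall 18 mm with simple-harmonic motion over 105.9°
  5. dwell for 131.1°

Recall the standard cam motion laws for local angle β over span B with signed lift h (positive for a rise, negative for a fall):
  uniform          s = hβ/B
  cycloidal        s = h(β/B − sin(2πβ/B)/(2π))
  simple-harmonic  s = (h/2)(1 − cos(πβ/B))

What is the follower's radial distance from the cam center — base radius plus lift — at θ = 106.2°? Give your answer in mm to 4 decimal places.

seg 1 [0°–58.9°] cycloidal, h=11: full span → s += 11 → s = 11.0000
seg 2 [58.9°–96°] cycloidal, h=17: full span → s += 17 → s = 28.0000
seg 3 [96°–123°] cycloidal, h=9: θ=106.2° here. β=10.2, B=27. 9·(0.3778 − sin(2π·0.3778)/(2π)) = 2.4050 → s = 30.4050
radial distance = base radius + s = 47 + 30.4050 = 77.4050

77.4050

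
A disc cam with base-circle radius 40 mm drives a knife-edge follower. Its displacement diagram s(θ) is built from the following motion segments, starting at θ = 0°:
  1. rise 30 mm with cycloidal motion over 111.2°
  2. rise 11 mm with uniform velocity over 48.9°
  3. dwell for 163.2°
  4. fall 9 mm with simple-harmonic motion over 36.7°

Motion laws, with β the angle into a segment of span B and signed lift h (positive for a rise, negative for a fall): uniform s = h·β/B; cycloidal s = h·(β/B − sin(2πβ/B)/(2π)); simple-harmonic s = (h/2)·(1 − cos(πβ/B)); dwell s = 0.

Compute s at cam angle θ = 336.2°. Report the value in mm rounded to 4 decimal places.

seg 1 [0°–111.2°] cycloidal, h=30: full span → s += 30 → s = 30.0000
seg 2 [111.2°–160.1°] uniform, h=11: full span → s += 11 → s = 41.0000
seg 3 [160.1°–323.3°] dwell: s stays 41.0000
seg 4 [323.3°–360°] simple-harmonic, h=-9: θ=336.2° here. β=12.9, B=36.7. -9/2·(1 − cos(π·0.3515)) = -2.4759 → s = 38.5241

38.5241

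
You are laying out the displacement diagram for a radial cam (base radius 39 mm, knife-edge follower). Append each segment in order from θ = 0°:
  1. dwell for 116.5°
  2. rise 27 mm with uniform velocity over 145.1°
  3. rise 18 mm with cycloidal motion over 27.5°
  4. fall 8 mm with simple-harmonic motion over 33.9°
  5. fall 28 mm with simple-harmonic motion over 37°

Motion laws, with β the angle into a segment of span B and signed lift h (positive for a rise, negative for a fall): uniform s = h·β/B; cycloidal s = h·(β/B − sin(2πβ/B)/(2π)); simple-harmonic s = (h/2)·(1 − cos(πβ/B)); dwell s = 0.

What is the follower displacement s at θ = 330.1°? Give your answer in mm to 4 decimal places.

seg 1 [0°–116.5°] dwell: s stays 0.0000
seg 2 [116.5°–261.6°] uniform, h=27: full span → s += 27 → s = 27.0000
seg 3 [261.6°–289.1°] cycloidal, h=18: full span → s += 18 → s = 45.0000
seg 4 [289.1°–323°] simple-harmonic, h=-8: full span → s += -8 → s = 37.0000
seg 5 [323°–360°] simple-harmonic, h=-28: θ=330.1° here. β=7.1, B=37. -28/2·(1 − cos(π·0.1919)) = -2.4678 → s = 34.5322

34.5322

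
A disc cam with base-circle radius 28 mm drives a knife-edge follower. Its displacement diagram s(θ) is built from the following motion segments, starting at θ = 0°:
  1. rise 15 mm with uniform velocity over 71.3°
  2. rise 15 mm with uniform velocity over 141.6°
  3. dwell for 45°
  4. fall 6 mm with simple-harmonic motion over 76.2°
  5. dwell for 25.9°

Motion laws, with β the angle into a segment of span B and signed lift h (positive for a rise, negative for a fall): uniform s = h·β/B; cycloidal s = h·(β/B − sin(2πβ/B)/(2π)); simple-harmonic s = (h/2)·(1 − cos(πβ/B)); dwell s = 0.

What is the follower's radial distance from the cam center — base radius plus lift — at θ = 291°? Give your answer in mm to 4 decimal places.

seg 1 [0°–71.3°] uniform, h=15: full span → s += 15 → s = 15.0000
seg 2 [71.3°–212.9°] uniform, h=15: full span → s += 15 → s = 30.0000
seg 3 [212.9°–257.9°] dwell: s stays 30.0000
seg 4 [257.9°–334.1°] simple-harmonic, h=-6: θ=291° here. β=33.1, B=76.2. -6/2·(1 − cos(π·0.4344)) = -2.3859 → s = 27.6141
radial distance = base radius + s = 28 + 27.6141 = 55.6141

55.6141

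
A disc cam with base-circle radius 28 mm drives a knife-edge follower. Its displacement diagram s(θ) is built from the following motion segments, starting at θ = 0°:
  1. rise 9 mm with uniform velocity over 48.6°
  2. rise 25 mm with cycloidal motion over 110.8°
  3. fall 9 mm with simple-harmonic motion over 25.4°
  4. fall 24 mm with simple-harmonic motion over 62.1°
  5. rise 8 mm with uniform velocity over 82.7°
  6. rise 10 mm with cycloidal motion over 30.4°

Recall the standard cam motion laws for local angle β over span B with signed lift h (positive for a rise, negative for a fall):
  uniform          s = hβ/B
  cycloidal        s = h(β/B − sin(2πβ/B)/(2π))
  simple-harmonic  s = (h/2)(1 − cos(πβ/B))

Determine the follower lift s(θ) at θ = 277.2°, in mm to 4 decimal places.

seg 1 [0°–48.6°] uniform, h=9: full span → s += 9 → s = 9.0000
seg 2 [48.6°–159.4°] cycloidal, h=25: full span → s += 25 → s = 34.0000
seg 3 [159.4°–184.8°] simple-harmonic, h=-9: full span → s += -9 → s = 25.0000
seg 4 [184.8°–246.9°] simple-harmonic, h=-24: full span → s += -24 → s = 1.0000
seg 5 [246.9°–329.6°] uniform, h=8: θ=277.2° here. β=30.3, B=82.7. 8·30.3/82.7 = 2.9311 → s = 3.9311

3.9311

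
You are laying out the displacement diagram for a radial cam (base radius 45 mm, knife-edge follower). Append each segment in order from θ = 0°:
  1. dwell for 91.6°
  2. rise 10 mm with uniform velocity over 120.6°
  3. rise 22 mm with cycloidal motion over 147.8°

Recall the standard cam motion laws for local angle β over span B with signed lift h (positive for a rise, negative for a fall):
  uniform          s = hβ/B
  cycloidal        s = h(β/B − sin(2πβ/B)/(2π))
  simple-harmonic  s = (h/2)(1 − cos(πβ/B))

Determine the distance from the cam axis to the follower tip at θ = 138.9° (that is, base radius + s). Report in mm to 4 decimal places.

seg 1 [0°–91.6°] dwell: s stays 0.0000
seg 2 [91.6°–212.2°] uniform, h=10: θ=138.9° here. β=47.3, B=120.6. 10·47.3/120.6 = 3.9221 → s = 3.9221
radial distance = base radius + s = 45 + 3.9221 = 48.9221

48.9221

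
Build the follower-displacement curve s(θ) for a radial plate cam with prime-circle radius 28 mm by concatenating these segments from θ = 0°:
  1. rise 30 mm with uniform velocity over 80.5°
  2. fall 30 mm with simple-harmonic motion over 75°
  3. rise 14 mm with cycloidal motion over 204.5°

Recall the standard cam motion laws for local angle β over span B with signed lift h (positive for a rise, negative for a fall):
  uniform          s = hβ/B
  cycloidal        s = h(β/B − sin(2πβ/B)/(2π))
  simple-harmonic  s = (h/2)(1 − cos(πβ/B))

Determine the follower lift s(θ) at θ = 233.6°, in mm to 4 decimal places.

seg 1 [0°–80.5°] uniform, h=30: full span → s += 30 → s = 30.0000
seg 2 [80.5°–155.5°] simple-harmonic, h=-30: full span → s += -30 → s = 0.0000
seg 3 [155.5°–360°] cycloidal, h=14: θ=233.6° here. β=78.1, B=204.5. 14·(0.3819 − sin(2π·0.3819)/(2π)) = 3.8410 → s = 3.8410

3.8410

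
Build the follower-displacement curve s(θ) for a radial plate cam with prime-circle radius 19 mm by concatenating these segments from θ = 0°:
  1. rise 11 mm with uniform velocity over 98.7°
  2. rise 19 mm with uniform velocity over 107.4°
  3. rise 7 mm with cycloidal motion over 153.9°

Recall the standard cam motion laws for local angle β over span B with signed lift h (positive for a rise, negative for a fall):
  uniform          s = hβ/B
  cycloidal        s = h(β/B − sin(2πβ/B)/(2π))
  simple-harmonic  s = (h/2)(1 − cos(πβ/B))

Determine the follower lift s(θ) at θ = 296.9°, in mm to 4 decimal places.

seg 1 [0°–98.7°] uniform, h=11: full span → s += 11 → s = 11.0000
seg 2 [98.7°–206.1°] uniform, h=19: full span → s += 19 → s = 30.0000
seg 3 [206.1°–360°] cycloidal, h=7: θ=296.9° here. β=90.8, B=153.9. 7·(0.5900 − sin(2π·0.5900)/(2π)) = 4.7269 → s = 34.7269

34.7269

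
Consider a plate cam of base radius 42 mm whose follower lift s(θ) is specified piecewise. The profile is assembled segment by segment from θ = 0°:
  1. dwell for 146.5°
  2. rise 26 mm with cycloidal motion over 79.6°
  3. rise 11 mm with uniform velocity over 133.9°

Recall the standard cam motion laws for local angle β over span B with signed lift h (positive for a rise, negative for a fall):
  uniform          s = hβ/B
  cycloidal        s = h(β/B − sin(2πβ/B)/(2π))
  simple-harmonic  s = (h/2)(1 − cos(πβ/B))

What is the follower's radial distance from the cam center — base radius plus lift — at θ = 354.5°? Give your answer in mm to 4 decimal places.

seg 1 [0°–146.5°] dwell: s stays 0.0000
seg 2 [146.5°–226.1°] cycloidal, h=26: full span → s += 26 → s = 26.0000
seg 3 [226.1°–360°] uniform, h=11: θ=354.5° here. β=128.4, B=133.9. 11·128.4/133.9 = 10.5482 → s = 36.5482
radial distance = base radius + s = 42 + 36.5482 = 78.5482

78.5482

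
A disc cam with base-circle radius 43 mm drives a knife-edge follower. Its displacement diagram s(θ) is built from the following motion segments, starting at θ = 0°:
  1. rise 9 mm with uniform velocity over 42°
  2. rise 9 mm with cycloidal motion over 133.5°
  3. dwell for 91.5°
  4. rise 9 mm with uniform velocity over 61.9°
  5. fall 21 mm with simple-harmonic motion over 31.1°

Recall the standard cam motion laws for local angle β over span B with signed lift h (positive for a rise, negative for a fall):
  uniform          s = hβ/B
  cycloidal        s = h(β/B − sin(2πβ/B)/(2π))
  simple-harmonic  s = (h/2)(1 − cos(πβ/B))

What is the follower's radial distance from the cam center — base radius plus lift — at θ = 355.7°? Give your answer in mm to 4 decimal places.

seg 1 [0°–42°] uniform, h=9: full span → s += 9 → s = 9.0000
seg 2 [42°–175.5°] cycloidal, h=9: full span → s += 9 → s = 18.0000
seg 3 [175.5°–267°] dwell: s stays 18.0000
seg 4 [267°–328.9°] uniform, h=9: full span → s += 9 → s = 27.0000
seg 5 [328.9°–360°] simple-harmonic, h=-21: θ=355.7° here. β=26.8, B=31.1. -21/2·(1 − cos(π·0.8617)) = -20.0249 → s = 6.9751
radial distance = base radius + s = 43 + 6.9751 = 49.9751

49.9751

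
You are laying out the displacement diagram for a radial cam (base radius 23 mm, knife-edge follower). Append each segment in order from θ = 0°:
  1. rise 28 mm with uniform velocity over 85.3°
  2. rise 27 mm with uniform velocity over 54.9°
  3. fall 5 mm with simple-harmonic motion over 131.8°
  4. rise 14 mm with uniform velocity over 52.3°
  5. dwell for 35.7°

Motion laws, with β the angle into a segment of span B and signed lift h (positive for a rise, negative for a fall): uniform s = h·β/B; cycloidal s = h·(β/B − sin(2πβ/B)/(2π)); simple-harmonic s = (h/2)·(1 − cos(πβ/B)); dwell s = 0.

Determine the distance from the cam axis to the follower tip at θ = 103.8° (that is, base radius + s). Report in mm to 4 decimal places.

seg 1 [0°–85.3°] uniform, h=28: full span → s += 28 → s = 28.0000
seg 2 [85.3°–140.2°] uniform, h=27: θ=103.8° here. β=18.5, B=54.9. 27·18.5/54.9 = 9.0984 → s = 37.0984
radial distance = base radius + s = 23 + 37.0984 = 60.0984

60.0984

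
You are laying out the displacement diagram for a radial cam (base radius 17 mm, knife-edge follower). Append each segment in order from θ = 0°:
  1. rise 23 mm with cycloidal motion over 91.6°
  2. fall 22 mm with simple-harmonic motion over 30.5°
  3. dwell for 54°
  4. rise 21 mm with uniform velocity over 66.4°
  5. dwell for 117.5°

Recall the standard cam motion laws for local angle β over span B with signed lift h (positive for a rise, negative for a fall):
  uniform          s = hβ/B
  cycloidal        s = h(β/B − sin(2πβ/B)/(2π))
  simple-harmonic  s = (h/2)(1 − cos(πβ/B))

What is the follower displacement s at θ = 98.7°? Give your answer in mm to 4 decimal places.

seg 1 [0°–91.6°] cycloidal, h=23: full span → s += 23 → s = 23.0000
seg 2 [91.6°–122.1°] simple-harmonic, h=-22: θ=98.7° here. β=7.1, B=30.5. -22/2·(1 − cos(π·0.2328)) = -2.8128 → s = 20.1872

20.1872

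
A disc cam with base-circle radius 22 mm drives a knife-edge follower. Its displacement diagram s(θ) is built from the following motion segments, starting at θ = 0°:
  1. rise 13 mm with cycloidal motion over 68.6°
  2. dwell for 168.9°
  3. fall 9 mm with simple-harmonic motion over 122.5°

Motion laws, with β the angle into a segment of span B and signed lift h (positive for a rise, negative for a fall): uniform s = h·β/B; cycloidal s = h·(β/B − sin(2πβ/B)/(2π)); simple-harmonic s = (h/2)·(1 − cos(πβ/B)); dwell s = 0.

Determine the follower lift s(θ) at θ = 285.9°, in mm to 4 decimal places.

seg 1 [0°–68.6°] cycloidal, h=13: full span → s += 13 → s = 13.0000
seg 2 [68.6°–237.5°] dwell: s stays 13.0000
seg 3 [237.5°–360°] simple-harmonic, h=-9: θ=285.9° here. β=48.4, B=122.5. -9/2·(1 − cos(π·0.3951)) = -3.0437 → s = 9.9563

9.9563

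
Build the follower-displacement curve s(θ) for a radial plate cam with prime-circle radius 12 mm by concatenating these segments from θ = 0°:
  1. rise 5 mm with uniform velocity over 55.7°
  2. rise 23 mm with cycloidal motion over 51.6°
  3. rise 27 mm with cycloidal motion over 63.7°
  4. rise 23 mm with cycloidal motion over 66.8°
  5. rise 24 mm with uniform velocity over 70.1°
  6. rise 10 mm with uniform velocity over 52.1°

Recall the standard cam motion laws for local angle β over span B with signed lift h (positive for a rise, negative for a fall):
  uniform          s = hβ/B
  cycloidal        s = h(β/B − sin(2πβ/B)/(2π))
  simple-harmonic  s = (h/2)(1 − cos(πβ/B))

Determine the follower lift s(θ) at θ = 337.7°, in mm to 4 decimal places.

seg 1 [0°–55.7°] uniform, h=5: full span → s += 5 → s = 5.0000
seg 2 [55.7°–107.3°] cycloidal, h=23: full span → s += 23 → s = 28.0000
seg 3 [107.3°–171°] cycloidal, h=27: full span → s += 27 → s = 55.0000
seg 4 [171°–237.8°] cycloidal, h=23: full span → s += 23 → s = 78.0000
seg 5 [237.8°–307.9°] uniform, h=24: full span → s += 24 → s = 102.0000
seg 6 [307.9°–360°] uniform, h=10: θ=337.7° here. β=29.8, B=52.1. 10·29.8/52.1 = 5.7198 → s = 107.7198

107.7198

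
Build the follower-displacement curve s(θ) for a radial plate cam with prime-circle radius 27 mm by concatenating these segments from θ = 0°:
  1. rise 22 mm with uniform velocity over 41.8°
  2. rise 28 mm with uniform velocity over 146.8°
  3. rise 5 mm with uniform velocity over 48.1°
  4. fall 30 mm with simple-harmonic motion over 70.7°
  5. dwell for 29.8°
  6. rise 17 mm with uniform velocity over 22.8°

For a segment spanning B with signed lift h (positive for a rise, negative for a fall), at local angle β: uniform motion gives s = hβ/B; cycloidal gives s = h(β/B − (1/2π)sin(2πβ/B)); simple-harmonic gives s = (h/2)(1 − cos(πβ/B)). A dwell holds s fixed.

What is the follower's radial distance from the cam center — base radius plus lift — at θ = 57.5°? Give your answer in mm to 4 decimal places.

seg 1 [0°–41.8°] uniform, h=22: full span → s += 22 → s = 22.0000
seg 2 [41.8°–188.6°] uniform, h=28: θ=57.5° here. β=15.7, B=146.8. 28·15.7/146.8 = 2.9946 → s = 24.9946
radial distance = base radius + s = 27 + 24.9946 = 51.9946

51.9946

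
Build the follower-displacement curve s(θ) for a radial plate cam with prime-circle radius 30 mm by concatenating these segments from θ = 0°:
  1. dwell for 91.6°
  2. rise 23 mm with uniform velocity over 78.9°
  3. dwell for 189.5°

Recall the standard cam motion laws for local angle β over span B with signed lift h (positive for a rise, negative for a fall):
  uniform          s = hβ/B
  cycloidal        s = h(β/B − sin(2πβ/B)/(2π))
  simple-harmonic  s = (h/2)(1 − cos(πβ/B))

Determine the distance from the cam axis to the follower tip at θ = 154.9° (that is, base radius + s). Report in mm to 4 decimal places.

seg 1 [0°–91.6°] dwell: s stays 0.0000
seg 2 [91.6°–170.5°] uniform, h=23: θ=154.9° here. β=63.3, B=78.9. 23·63.3/78.9 = 18.4525 → s = 18.4525
radial distance = base radius + s = 30 + 18.4525 = 48.4525

48.4525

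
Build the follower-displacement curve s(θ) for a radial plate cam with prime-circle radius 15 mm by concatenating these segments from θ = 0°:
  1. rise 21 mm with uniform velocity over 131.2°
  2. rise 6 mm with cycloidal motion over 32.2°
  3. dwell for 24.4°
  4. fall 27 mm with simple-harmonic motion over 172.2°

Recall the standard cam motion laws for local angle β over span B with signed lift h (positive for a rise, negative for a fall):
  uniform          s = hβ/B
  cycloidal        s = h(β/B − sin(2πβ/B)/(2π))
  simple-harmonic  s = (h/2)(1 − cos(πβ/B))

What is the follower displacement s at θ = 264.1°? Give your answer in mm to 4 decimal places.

seg 1 [0°–131.2°] uniform, h=21: full span → s += 21 → s = 21.0000
seg 2 [131.2°–163.4°] cycloidal, h=6: full span → s += 6 → s = 27.0000
seg 3 [163.4°–187.8°] dwell: s stays 27.0000
seg 4 [187.8°–360°] simple-harmonic, h=-27: θ=264.1° here. β=76.3, B=172.2. -27/2·(1 − cos(π·0.4431)) = -11.0992 → s = 15.9008

15.9008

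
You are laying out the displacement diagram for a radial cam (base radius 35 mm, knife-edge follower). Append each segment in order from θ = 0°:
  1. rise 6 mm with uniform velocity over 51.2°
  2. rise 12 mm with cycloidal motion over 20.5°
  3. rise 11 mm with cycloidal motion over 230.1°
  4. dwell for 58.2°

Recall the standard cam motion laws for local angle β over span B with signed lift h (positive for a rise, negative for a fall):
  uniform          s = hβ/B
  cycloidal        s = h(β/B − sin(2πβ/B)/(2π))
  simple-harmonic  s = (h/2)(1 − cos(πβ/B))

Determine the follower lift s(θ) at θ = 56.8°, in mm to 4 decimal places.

seg 1 [0°–51.2°] uniform, h=6: full span → s += 6 → s = 6.0000
seg 2 [51.2°–71.7°] cycloidal, h=12: θ=56.8° here. β=5.6, B=20.5. 12·(0.2732 − sin(2π·0.2732)/(2π)) = 1.3884 → s = 7.3884

7.3884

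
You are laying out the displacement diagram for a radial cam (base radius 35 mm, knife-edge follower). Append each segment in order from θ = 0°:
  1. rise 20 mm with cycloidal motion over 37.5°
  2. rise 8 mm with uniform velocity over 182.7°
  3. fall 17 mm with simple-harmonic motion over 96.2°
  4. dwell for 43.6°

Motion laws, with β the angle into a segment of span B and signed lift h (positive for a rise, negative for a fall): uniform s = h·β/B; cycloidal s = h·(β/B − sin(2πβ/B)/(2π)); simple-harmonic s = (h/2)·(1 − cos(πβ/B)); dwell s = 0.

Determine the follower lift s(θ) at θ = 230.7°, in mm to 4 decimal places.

seg 1 [0°–37.5°] cycloidal, h=20: full span → s += 20 → s = 20.0000
seg 2 [37.5°–220.2°] uniform, h=8: full span → s += 8 → s = 28.0000
seg 3 [220.2°–316.4°] simple-harmonic, h=-17: θ=230.7° here. β=10.5, B=96.2. -17/2·(1 − cos(π·0.1091)) = -0.4948 → s = 27.5052

27.5052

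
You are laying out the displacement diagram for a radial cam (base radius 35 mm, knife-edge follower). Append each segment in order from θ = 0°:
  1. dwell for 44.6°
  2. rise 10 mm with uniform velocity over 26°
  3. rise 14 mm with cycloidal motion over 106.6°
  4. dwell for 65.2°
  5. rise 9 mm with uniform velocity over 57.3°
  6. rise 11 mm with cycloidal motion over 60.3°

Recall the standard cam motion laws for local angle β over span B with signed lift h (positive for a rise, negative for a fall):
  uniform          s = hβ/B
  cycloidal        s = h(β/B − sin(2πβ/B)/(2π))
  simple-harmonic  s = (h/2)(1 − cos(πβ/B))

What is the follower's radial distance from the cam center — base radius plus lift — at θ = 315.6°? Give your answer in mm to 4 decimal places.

seg 1 [0°–44.6°] dwell: s stays 0.0000
seg 2 [44.6°–70.6°] uniform, h=10: full span → s += 10 → s = 10.0000
seg 3 [70.6°–177.2°] cycloidal, h=14: full span → s += 14 → s = 24.0000
seg 4 [177.2°–242.4°] dwell: s stays 24.0000
seg 5 [242.4°–299.7°] uniform, h=9: full span → s += 9 → s = 33.0000
seg 6 [299.7°–360°] cycloidal, h=11: θ=315.6° here. β=15.9, B=60.3. 11·(0.2637 − sin(2π·0.2637)/(2π)) = 1.1563 → s = 34.1563
radial distance = base radius + s = 35 + 34.1563 = 69.1563

69.1563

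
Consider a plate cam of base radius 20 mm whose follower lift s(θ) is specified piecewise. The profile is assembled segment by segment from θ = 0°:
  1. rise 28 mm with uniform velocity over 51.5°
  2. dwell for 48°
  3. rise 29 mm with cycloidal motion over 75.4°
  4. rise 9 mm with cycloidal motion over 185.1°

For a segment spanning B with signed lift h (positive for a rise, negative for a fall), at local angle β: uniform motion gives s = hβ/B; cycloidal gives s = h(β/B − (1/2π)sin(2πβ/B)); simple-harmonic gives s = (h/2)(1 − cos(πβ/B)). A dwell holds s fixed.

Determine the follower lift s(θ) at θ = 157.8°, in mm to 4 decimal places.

seg 1 [0°–51.5°] uniform, h=28: full span → s += 28 → s = 28.0000
seg 2 [51.5°–99.5°] dwell: s stays 28.0000
seg 3 [99.5°–174.9°] cycloidal, h=29: θ=157.8° here. β=58.3, B=75.4. 29·(0.7732 − sin(2π·0.7732)/(2π)) = 26.9896 → s = 54.9896

54.9896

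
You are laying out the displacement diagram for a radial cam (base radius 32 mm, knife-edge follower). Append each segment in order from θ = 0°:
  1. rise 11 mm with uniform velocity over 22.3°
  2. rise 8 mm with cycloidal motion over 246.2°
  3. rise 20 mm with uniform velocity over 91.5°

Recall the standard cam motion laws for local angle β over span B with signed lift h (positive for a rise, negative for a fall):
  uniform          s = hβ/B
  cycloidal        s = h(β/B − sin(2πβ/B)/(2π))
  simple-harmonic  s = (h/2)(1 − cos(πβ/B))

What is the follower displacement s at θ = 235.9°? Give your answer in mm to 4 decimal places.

seg 1 [0°–22.3°] uniform, h=11: full span → s += 11 → s = 11.0000
seg 2 [22.3°–268.5°] cycloidal, h=8: θ=235.9° here. β=213.6, B=246.2. 8·(0.8676 − sin(2π·0.8676)/(2π)) = 7.8820 → s = 18.8820

18.8820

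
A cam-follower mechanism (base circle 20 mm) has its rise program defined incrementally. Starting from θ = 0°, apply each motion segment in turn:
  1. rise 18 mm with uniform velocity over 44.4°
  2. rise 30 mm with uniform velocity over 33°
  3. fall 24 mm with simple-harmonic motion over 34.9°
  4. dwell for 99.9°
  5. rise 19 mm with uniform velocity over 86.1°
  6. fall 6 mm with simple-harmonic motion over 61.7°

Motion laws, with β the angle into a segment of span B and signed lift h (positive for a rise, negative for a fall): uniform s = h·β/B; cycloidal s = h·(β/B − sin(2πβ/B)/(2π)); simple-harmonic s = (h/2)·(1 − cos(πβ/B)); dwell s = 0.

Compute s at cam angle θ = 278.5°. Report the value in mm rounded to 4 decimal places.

seg 1 [0°–44.4°] uniform, h=18: full span → s += 18 → s = 18.0000
seg 2 [44.4°–77.4°] uniform, h=30: full span → s += 30 → s = 48.0000
seg 3 [77.4°–112.3°] simple-harmonic, h=-24: full span → s += -24 → s = 24.0000
seg 4 [112.3°–212.2°] dwell: s stays 24.0000
seg 5 [212.2°–298.3°] uniform, h=19: θ=278.5° here. β=66.3, B=86.1. 19·66.3/86.1 = 14.6307 → s = 38.6307

38.6307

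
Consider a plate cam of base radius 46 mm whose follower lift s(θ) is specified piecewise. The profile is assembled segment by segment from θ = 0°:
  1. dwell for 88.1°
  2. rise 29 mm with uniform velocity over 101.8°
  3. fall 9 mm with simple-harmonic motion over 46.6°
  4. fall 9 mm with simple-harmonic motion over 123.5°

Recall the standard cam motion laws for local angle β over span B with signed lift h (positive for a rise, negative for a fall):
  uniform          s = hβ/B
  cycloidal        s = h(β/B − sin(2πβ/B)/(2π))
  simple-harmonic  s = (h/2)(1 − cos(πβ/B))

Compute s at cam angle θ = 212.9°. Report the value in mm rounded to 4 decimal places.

seg 1 [0°–88.1°] dwell: s stays 0.0000
seg 2 [88.1°–189.9°] uniform, h=29: full span → s += 29 → s = 29.0000
seg 3 [189.9°–236.5°] simple-harmonic, h=-9: θ=212.9° here. β=23, B=46.6. -9/2·(1 − cos(π·0.4936)) = -4.4090 → s = 24.5910

24.5910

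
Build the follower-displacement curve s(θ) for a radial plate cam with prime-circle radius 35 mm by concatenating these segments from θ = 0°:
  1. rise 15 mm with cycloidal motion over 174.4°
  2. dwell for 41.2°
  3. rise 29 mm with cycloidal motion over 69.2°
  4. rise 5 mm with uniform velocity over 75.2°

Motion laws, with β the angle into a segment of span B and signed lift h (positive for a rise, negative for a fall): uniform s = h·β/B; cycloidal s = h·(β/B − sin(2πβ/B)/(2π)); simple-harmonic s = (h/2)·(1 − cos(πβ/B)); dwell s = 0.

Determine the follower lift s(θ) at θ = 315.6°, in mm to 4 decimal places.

seg 1 [0°–174.4°] cycloidal, h=15: full span → s += 15 → s = 15.0000
seg 2 [174.4°–215.6°] dwell: s stays 15.0000
seg 3 [215.6°–284.8°] cycloidal, h=29: full span → s += 29 → s = 44.0000
seg 4 [284.8°–360°] uniform, h=5: θ=315.6° here. β=30.8, B=75.2. 5·30.8/75.2 = 2.0479 → s = 46.0479

46.0479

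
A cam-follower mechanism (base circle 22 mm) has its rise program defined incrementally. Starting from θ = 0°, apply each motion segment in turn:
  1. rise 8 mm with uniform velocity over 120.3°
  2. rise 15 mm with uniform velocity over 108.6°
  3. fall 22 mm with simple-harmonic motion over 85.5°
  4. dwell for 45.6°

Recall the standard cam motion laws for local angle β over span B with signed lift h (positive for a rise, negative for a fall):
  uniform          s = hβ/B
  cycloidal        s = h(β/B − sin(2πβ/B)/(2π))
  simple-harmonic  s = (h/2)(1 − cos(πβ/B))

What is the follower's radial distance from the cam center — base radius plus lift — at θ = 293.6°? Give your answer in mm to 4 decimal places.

seg 1 [0°–120.3°] uniform, h=8: full span → s += 8 → s = 8.0000
seg 2 [120.3°–228.9°] uniform, h=15: full span → s += 15 → s = 23.0000
seg 3 [228.9°–314.4°] simple-harmonic, h=-22: θ=293.6° here. β=64.7, B=85.5. -22/2·(1 − cos(π·0.7567)) = -18.9408 → s = 4.0592
radial distance = base radius + s = 22 + 4.0592 = 26.0592

26.0592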